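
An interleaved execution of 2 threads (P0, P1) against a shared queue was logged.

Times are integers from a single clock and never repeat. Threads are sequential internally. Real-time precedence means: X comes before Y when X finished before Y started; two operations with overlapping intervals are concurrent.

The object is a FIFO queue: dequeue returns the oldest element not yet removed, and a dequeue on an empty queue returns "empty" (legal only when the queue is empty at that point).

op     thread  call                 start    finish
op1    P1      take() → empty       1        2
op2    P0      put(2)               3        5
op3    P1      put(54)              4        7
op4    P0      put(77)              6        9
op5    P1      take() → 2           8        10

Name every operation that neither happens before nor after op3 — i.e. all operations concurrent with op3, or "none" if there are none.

op2, op4

concurrent with op3 ([4,7]): every op whose interval crosses 4..7
op1 [1,2]: before
op2 [3,5]: concurrent
op4 [6,9]: concurrent
op5 [8,10]: after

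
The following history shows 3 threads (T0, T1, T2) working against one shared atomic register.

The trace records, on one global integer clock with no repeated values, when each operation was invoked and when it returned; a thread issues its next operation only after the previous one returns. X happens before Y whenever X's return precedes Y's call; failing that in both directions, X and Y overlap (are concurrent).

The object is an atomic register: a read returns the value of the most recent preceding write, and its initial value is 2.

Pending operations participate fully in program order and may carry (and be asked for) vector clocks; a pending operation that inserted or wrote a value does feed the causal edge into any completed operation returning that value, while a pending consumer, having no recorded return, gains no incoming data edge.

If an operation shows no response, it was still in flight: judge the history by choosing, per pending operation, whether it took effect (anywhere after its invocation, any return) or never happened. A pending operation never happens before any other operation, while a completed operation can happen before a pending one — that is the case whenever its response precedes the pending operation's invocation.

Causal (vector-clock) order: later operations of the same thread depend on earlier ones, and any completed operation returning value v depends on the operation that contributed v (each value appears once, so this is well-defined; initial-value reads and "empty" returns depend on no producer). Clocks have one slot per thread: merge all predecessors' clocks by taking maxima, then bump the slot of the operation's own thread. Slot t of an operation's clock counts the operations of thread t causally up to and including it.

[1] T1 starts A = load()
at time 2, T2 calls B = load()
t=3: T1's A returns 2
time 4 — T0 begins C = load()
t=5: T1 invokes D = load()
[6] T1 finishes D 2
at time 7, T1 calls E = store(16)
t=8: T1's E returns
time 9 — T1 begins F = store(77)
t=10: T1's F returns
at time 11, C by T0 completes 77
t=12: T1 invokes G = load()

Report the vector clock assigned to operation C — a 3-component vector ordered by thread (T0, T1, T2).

(1, 4, 0)

root op B, invoked 2: fresh clock plus T2's own tick → (0, 0, 1)
root op A, invoked 1: fresh clock plus T1's own tick → (0, 1, 0)
merge at D (invoked 5): VC(A)=(0, 1, 0), own-thread bump on T1 → (0, 2, 0)
merge at E (invoked 7): VC(D)=(0, 2, 0), own-thread bump on T1 → (0, 3, 0)
merge at F (invoked 9): VC(E)=(0, 3, 0), own-thread bump on T1 → (0, 4, 0)
merge at G (invoked 12): VC(F)=(0, 4, 0), own-thread bump on T1 → (0, 5, 0)
merge at C (invoked 4): VC(F)=(0, 4, 0), own-thread bump on T0 → (1, 4, 0)
target: VC(C) = (1, 4, 0)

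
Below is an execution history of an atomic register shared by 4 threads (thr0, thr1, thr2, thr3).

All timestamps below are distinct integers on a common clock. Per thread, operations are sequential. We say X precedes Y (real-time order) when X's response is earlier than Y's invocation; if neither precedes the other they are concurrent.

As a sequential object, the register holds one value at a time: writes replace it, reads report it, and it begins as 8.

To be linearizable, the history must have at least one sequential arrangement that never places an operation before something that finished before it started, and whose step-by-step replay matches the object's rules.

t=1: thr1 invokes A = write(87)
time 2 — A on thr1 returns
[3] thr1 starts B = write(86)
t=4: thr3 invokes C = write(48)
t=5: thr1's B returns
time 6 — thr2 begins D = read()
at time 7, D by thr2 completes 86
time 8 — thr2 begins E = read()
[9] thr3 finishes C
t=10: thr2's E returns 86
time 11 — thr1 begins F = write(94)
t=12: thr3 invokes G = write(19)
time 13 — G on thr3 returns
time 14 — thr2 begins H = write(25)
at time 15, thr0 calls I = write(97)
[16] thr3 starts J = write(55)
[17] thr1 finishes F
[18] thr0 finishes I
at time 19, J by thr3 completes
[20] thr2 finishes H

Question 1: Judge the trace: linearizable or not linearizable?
linearizable

one valid linearization: A, B, D, E, C, F, G, H, I, J
step 1: A write(87) — value 87
step 2: B write(86) — value 86
step 3: D read() → 86 — value 86
step 4: E read() → 86 — value 86
step 5: C write(48) — value 48
step 6: F write(94) — value 94
step 7: G write(19) — value 19
step 8: H write(25) — value 25
step 9: I write(97) — value 97
step 10: J write(55) — value 55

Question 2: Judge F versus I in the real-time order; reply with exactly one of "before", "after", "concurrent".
concurrent

F spans [11,17], I spans [15,18]
the intervals overlap in both directions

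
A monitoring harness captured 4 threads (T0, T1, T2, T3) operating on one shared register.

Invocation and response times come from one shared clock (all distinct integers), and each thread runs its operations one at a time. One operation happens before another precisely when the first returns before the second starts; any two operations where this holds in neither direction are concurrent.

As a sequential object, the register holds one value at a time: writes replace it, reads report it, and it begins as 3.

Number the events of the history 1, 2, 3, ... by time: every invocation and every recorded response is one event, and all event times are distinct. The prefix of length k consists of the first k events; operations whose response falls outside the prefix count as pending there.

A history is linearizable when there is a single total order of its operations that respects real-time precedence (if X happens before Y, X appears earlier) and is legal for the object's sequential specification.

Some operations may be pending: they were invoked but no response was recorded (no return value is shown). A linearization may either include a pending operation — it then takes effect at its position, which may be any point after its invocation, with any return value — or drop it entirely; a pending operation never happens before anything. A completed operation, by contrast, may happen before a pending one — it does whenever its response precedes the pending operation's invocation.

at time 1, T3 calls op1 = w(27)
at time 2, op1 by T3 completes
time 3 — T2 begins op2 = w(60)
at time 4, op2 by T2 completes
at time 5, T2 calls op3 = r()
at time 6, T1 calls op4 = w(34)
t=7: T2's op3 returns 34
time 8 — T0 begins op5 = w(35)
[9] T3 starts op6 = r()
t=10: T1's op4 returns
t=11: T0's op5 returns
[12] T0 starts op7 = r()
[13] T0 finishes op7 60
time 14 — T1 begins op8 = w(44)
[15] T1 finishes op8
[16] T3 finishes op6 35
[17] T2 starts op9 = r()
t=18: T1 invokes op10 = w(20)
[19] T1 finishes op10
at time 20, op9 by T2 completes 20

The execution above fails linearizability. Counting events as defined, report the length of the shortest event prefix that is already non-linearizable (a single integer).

13

events 1..12 are linearizable, e.g. via op1, op2, op4, op3, op5:
1. op1 w(27), leaving value 27
2. op2 w(60), leaving value 60
3. op4 w(34), leaving value 34
4. op3 r() → 34, leaving value 34
5. op5 w(35), leaving value 35
event 13 — op7's response, time 13 — after it, nothing linearizes
every completion of the 1 pending operation (op6) was checked; none linearizes
sample order op1, op2, op3, op4, op5, op7 (pending dropped) stalls at step 3 — op3 r() → 34 has no legal effect
sample order op1, op2, op3, op5, op4, op7 (pending dropped) stalls at step 3 — op3 r() → 34 has no legal effect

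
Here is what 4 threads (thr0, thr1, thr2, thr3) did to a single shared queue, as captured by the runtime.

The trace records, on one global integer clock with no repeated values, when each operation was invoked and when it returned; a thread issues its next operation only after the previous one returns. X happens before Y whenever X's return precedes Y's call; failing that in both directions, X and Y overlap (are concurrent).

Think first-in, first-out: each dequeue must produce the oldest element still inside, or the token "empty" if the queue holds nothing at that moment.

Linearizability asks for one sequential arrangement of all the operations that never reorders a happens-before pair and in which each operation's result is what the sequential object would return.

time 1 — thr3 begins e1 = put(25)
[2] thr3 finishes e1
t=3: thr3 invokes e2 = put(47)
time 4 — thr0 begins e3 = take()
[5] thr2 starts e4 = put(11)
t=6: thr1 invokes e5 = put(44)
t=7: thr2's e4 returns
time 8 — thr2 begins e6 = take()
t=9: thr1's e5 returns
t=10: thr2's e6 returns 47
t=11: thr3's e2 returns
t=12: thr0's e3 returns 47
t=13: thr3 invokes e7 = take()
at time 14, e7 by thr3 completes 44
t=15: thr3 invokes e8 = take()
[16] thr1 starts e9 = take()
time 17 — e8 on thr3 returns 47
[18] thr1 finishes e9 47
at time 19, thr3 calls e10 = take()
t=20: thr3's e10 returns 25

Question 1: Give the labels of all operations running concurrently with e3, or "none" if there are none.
e2, e4, e5, e6

e3 spans [4,12]: anything still running between times 4 and 12 counts as concurrent
e1 [1,2]: before
e2 [3,11]: concurrent
e4 [5,7]: concurrent
e5 [6,9]: concurrent
e6 [8,10]: concurrent
e7 [13,14]: after
e8 [15,17]: after
e9 [16,18]: after
e10 [19,20]: after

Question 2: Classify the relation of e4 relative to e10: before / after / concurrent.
before

e4 spans [5,7], e10 spans [19,20]
resp(e4)=7 < inv(e10)=19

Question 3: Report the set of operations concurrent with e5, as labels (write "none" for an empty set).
e2, e3, e4, e6

e5 runs from 6 to 9; window-overlapping ops are concurrent
e1 [1,2]: before
e2 [3,11]: concurrent
e3 [4,12]: concurrent
e4 [5,7]: concurrent
e6 [8,10]: concurrent
e7 [13,14]: after
e8 [15,17]: after
e9 [16,18]: after
e10 [19,20]: after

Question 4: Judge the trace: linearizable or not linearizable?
not linearizable

cut after 11 events: linearizable; cut after 12 events (e3 responds, time 12): not linearizable
60 orders of the 6 completed queue ops respect real time; none is legal
sample order e1, e2, e3, e4, e5, e6 stalls at step 3 — e3 take() → 47 has no legal effect
sample order e1, e2, e3, e4, e6, e5 stalls at step 3 — e3 take() → 47 has no legal effect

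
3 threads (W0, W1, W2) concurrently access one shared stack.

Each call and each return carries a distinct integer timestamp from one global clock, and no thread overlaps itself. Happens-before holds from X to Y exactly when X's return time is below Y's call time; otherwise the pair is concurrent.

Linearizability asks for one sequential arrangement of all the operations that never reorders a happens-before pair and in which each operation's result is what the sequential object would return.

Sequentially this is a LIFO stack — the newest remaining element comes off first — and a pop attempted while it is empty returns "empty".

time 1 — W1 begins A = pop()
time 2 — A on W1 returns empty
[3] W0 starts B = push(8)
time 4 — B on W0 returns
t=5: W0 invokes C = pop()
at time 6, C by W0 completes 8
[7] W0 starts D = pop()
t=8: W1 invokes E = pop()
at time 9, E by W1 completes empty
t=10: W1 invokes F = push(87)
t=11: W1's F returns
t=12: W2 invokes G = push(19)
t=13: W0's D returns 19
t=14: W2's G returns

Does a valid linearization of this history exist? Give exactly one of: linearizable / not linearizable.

witness order: A, B, C, E, F, G, D
step 1: A pop() → empty — stack <>
step 2: B push(8) — stack <8>
step 3: C pop() → 8 — stack <>
step 4: E pop() → empty — stack <>
step 5: F push(87) — stack <87>
step 6: G push(19) — stack <87,19>
step 7: D pop() → 19 — stack <87>

linearizable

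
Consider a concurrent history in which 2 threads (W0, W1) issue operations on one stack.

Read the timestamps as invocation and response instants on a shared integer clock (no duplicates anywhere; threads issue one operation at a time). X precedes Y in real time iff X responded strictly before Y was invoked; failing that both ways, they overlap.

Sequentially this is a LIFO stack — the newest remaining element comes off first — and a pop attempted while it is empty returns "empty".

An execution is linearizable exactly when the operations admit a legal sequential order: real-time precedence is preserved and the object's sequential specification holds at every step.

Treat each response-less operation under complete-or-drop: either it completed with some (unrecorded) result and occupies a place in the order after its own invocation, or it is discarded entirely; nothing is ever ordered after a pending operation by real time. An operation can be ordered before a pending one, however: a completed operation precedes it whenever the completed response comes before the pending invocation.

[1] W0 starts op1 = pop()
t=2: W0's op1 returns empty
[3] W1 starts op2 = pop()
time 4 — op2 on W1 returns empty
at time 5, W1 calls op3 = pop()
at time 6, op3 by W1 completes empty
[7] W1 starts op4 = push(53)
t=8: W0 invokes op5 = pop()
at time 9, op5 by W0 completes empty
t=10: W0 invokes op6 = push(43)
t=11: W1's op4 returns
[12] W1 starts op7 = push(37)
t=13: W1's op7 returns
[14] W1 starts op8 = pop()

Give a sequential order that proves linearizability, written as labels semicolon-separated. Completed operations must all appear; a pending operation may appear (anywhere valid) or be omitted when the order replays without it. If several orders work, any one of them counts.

op1; op2; op3; op5; op4; op6; op7

1. op1 pop() → empty, leaving stack <>
2. op2 pop() → empty, leaving stack <>
3. op3 pop() → empty, leaving stack <>
4. op5 pop() → empty, leaving stack <>
5. op4 push(53), leaving stack <53>
6. op6 push(43) (pending, included), leaving stack <53,43>
7. op7 push(37), leaving stack <53,43,37>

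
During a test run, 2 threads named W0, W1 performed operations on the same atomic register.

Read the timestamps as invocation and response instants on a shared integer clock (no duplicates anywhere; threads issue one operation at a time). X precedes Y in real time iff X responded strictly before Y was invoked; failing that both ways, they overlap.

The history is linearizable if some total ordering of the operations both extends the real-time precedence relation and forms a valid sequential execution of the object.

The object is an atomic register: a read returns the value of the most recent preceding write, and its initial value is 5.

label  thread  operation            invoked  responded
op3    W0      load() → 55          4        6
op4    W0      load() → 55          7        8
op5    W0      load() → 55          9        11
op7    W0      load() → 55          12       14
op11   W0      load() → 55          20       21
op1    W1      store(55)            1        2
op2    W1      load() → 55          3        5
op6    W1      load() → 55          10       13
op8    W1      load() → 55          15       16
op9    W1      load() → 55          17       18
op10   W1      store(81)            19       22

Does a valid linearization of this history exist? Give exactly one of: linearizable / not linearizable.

one valid linearization: op1, op2, op3, op4, op5, op6, op7, op8, op9, op11, op10
1. op1 store(55), leaving value 55
2. op2 load() → 55, leaving value 55
3. op3 load() → 55, leaving value 55
4. op4 load() → 55, leaving value 55
5. op5 load() → 55, leaving value 55
6. op6 load() → 55, leaving value 55
7. op7 load() → 55, leaving value 55
8. op8 load() → 55, leaving value 55
9. op9 load() → 55, leaving value 55
10. op11 load() → 55, leaving value 55
11. op10 store(81), leaving value 81

linearizable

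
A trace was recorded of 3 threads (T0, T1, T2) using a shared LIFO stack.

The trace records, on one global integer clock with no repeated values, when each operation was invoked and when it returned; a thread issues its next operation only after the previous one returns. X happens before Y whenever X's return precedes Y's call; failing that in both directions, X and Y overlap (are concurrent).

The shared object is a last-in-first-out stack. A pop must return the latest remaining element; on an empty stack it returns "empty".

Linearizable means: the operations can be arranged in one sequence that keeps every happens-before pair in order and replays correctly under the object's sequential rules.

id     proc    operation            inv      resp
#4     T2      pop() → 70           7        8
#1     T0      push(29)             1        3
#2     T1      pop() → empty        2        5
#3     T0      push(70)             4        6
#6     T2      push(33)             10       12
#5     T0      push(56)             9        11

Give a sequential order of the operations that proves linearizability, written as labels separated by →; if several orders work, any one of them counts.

#2 → #1 → #3 → #4 → #5 → #6

after step 1 (#2 pop() → empty): stack <>
after step 2 (#1 push(29)): stack <29>
after step 3 (#3 push(70)): stack <29,70>
after step 4 (#4 pop() → 70): stack <29>
after step 5 (#5 push(56)): stack <29,56>
after step 6 (#6 push(33)): stack <29,56,33>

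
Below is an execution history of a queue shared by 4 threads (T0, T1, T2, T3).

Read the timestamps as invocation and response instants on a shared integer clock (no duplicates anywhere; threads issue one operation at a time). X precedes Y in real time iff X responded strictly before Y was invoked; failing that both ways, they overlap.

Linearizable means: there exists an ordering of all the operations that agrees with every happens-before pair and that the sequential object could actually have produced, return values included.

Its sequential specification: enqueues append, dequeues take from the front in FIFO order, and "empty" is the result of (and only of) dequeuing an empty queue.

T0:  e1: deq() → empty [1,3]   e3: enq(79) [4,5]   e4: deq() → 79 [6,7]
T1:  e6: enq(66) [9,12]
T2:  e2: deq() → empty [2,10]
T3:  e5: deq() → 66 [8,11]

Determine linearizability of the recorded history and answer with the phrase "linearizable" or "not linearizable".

linearizable

a witness: e1, e2, e3, e4, e6, e5
1. e1 deq() → empty, leaving queue <>
2. e2 deq() → empty, leaving queue <>
3. e3 enq(79), leaving queue <79>
4. e4 deq() → 79, leaving queue <>
5. e6 enq(66), leaving queue <66>
6. e5 deq() → 66, leaving queue <>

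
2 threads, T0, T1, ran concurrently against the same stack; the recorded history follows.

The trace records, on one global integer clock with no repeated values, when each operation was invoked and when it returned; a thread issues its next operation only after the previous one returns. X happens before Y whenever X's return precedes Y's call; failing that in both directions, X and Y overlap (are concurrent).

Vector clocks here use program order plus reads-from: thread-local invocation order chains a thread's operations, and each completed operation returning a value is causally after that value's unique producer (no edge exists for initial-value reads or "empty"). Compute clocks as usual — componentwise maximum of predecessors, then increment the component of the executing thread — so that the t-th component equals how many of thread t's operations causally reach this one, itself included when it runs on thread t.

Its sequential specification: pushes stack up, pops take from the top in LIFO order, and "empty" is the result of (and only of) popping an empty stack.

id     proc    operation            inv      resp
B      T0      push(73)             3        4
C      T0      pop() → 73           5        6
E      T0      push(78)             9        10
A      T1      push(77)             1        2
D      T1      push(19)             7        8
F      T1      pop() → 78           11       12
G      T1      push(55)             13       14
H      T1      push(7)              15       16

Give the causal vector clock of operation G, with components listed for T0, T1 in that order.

(3, 4)

no predecessors for A (invoked 1): T1 increments from zero → (0, 1)
no predecessors for B (invoked 3): T0 increments from zero → (1, 0)
invoked at 7, D merges VC(A)=(0, 1) and bumps T1's slot → (0, 2)
invoked at 5, C merges VC(B)=(1, 0) and bumps T0's slot → (2, 0)
invoked at 9, E merges VC(C)=(2, 0) and bumps T0's slot → (3, 0)
invoked at 11, F merges VC(D)=(0, 2), VC(E)=(3, 0) and bumps T1's slot → (3, 3)
invoked at 13, G merges VC(F)=(3, 3) and bumps T1's slot → (3, 4)
invoked at 15, H merges VC(G)=(3, 4) and bumps T1's slot → (3, 5)
target: VC(G) = (3, 4)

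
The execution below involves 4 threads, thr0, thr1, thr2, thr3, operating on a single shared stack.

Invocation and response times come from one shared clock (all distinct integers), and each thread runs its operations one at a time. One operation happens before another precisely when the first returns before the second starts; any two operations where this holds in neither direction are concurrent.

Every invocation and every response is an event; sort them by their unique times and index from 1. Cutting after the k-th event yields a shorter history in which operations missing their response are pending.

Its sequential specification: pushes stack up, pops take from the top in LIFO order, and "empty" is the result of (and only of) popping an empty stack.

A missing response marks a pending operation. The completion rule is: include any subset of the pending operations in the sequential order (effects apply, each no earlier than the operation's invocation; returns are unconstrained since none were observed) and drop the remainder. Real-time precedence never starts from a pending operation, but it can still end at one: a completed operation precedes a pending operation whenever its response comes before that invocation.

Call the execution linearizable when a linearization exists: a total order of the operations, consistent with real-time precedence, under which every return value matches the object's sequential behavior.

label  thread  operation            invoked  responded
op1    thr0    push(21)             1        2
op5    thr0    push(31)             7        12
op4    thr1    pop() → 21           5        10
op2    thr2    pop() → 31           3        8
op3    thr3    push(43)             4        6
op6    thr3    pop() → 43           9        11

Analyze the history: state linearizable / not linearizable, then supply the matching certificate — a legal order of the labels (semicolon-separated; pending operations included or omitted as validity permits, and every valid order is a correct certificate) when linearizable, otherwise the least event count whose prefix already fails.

1. op1 push(21), leaving stack <21>
2. op3 push(43), leaving stack <21,43>
3. op5 push(31), leaving stack <21,43,31>
4. op2 pop() → 31, leaving stack <21,43>
5. op6 pop() → 43, leaving stack <21>
6. op4 pop() → 21, leaving stack <>

linearizable — witness: op1; op3; op5; op2; op6; op4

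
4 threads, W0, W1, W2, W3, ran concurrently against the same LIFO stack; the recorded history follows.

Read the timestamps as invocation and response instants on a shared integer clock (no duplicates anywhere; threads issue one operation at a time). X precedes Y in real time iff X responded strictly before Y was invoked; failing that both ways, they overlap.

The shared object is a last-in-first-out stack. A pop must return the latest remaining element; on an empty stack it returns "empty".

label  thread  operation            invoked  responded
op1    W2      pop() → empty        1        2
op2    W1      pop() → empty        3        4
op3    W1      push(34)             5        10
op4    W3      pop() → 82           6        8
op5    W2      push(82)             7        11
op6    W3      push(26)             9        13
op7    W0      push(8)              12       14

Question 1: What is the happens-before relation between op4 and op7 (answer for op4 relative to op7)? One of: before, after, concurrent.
op4 spans [6,8], op7 spans [12,14]
resp(op4)=8 < inv(op7)=12

before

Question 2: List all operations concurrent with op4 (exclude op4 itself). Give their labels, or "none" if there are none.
op4 spans [6,8]: anything still running between times 6 and 8 counts as concurrent
op1 [1,2]: before
op2 [3,4]: before
op3 [5,10]: concurrent
op5 [7,11]: concurrent
op6 [9,13]: after
op7 [12,14]: after

op3, op5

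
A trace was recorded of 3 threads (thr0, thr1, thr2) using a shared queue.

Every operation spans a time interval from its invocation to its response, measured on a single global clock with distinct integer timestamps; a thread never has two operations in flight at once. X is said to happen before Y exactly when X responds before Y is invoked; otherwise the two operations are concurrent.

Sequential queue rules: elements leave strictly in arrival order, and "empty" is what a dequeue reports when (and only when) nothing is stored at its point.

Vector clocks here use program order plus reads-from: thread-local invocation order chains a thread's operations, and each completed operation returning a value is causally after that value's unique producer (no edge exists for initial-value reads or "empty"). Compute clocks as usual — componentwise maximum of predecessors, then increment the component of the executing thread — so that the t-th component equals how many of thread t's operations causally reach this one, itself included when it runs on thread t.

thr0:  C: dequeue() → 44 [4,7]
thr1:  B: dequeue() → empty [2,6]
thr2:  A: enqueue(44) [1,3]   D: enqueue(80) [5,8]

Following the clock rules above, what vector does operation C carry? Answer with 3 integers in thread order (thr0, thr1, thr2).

root op A, invoked 1: fresh clock plus thr2's own tick → (0, 0, 1)
root op B, invoked 2: fresh clock plus thr1's own tick → (0, 1, 0)
D, invoked 5, takes VC(A)=(0, 0, 1) under max, adds 1 for thr2 → (0, 0, 2)
C, invoked 4, takes VC(A)=(0, 0, 1) under max, adds 1 for thr0 → (1, 0, 1)
target: VC(C) = (1, 0, 1)

(1, 0, 1)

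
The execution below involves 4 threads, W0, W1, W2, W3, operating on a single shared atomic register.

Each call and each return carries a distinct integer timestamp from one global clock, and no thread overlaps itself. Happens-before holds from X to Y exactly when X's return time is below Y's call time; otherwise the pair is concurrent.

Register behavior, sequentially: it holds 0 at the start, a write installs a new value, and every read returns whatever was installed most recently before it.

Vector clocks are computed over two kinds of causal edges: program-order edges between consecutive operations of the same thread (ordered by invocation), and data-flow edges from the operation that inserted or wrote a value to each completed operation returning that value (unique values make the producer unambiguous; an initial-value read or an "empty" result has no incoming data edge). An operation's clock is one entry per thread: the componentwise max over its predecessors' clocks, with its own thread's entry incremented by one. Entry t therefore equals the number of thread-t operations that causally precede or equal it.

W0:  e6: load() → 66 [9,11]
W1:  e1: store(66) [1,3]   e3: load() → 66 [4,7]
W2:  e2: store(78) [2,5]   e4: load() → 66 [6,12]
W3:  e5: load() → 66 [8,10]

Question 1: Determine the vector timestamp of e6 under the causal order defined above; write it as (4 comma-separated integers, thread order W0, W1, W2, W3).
Answer: (1, 1, 0, 0)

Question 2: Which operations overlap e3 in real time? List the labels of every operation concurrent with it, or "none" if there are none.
Answer: e2, e4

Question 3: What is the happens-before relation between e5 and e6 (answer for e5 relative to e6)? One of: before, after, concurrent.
Answer: concurrent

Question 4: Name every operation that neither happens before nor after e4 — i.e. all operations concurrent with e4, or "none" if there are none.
Answer: e3, e5, e6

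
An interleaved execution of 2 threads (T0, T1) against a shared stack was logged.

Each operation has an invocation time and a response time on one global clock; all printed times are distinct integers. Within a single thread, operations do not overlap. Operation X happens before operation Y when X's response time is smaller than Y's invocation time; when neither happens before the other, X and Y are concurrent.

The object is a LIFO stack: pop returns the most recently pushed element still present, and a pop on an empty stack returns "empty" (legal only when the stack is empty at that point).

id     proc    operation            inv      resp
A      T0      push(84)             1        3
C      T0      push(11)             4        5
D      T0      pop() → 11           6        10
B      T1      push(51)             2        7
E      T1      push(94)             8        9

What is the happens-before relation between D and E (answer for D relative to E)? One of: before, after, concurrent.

D spans [6,10], E spans [8,9]
the intervals overlap in both directions

concurrent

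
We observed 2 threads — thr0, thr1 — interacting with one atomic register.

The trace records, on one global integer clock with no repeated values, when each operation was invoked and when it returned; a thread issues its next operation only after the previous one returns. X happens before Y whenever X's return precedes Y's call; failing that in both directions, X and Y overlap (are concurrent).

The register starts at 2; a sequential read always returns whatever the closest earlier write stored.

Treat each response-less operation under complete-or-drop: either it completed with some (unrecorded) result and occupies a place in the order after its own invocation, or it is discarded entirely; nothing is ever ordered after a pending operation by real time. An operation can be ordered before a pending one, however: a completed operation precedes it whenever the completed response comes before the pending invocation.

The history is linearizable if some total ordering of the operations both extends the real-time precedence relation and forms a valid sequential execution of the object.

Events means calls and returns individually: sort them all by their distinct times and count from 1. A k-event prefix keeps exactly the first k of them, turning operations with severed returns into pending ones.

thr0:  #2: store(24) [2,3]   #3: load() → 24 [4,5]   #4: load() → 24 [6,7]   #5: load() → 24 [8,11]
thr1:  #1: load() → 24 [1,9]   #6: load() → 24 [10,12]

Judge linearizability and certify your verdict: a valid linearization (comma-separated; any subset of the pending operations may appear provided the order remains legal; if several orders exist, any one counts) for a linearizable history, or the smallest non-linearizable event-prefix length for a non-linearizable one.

linearizable — witness: #2, #1, #3, #4, #5, #6

1. #2 store(24), leaving value 24
2. #1 load() → 24, leaving value 24
3. #3 load() → 24, leaving value 24
4. #4 load() → 24, leaving value 24
5. #5 load() → 24, leaving value 24
6. #6 load() → 24, leaving value 24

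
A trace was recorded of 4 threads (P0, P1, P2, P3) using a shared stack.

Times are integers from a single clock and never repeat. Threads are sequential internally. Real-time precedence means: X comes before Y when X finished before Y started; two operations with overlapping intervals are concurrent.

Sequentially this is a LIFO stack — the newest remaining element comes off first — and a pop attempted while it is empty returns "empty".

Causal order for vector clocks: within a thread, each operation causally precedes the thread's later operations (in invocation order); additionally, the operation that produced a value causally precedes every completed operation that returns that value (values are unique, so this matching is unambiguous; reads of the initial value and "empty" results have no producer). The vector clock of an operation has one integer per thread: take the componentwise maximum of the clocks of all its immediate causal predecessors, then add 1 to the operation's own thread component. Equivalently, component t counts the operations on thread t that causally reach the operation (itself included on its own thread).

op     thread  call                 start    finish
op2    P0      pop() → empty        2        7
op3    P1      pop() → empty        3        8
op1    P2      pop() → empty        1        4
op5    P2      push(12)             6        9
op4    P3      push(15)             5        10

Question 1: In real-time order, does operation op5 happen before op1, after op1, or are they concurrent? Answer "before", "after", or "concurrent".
after

op5 spans [6,9], op1 spans [1,4]
resp(op1)=4 < inv(op5)=6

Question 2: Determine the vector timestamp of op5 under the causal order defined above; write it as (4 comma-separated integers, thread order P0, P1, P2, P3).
(0, 0, 2, 0)

op4, invoked 5, has no incoming edges; only P3's bump applies → (0, 0, 0, 1)
op1, invoked 1, has no incoming edges; only P2's bump applies → (0, 0, 1, 0)
op3, invoked 3, has no incoming edges; only P1's bump applies → (0, 1, 0, 0)
op2, invoked 2, has no incoming edges; only P0's bump applies → (1, 0, 0, 0)
op5, invoked 6, takes VC(op1)=(0, 0, 1, 0) under max, adds 1 for P2 → (0, 0, 2, 0)
target: VC(op5) = (0, 0, 2, 0)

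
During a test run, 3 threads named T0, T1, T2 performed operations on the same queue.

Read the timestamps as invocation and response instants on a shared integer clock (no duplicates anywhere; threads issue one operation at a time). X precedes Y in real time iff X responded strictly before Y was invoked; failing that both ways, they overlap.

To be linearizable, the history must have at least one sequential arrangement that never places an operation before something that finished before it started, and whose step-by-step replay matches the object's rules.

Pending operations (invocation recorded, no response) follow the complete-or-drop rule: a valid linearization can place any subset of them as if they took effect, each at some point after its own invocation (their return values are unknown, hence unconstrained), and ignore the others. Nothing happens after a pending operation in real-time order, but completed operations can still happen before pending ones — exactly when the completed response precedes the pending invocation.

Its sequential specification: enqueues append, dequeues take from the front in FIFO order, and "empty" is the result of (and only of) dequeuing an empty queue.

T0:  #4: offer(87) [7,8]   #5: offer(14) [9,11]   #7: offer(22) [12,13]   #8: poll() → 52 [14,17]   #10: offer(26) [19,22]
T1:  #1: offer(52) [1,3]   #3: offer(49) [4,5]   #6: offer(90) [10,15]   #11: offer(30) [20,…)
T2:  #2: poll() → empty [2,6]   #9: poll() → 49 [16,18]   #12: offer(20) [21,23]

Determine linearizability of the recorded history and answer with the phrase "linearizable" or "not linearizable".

linearizable

witness order: #2, #1, #3, #4, #5, #6, #7, #8, #9, #10, #11, #12
after step 1 (#2 poll() → empty): queue <>
after step 2 (#1 offer(52)): queue <52>
after step 3 (#3 offer(49)): queue <52,49>
after step 4 (#4 offer(87)): queue <52,49,87>
after step 5 (#5 offer(14)): queue <52,49,87,14>
after step 6 (#6 offer(90)): queue <52,49,87,14,90>
after step 7 (#7 offer(22)): queue <52,49,87,14,90,22>
after step 8 (#8 poll() → 52): queue <49,87,14,90,22>
after step 9 (#9 poll() → 49): queue <87,14,90,22>
after step 10 (#10 offer(26)): queue <87,14,90,22,26>
after step 11 (#11 offer(30) (pending, included)): queue <87,14,90,22,26,30>
after step 12 (#12 offer(20)): queue <87,14,90,22,26,30,20>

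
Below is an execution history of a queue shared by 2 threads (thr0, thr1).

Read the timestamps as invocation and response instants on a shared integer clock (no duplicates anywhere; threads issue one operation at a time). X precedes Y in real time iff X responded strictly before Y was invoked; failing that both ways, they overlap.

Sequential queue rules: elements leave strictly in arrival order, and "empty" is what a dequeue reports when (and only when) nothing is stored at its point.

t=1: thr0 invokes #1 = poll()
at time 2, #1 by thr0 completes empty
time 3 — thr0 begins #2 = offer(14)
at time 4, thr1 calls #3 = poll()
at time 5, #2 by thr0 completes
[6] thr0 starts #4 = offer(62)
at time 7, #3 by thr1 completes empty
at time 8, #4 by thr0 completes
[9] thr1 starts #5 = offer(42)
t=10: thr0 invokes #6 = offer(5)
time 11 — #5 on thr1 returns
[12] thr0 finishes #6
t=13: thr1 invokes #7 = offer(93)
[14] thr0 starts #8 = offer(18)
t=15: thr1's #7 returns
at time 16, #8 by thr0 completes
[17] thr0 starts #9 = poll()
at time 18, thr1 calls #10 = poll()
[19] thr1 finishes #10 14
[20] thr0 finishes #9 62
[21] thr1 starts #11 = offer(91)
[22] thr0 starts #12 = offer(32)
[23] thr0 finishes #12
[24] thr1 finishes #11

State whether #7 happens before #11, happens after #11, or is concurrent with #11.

before

#7 spans [13,15], #11 spans [21,24]
resp(#7)=15 < inv(#11)=21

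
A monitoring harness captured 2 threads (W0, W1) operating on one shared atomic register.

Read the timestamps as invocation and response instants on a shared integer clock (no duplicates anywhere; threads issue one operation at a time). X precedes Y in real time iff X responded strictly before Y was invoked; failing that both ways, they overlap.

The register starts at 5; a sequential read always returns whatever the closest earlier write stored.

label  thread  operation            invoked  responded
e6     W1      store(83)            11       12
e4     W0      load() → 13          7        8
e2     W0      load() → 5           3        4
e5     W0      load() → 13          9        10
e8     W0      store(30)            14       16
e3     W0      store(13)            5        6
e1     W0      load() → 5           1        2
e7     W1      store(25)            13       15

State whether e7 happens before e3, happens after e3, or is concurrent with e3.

e7 spans [13,15], e3 spans [5,6]
resp(e3)=6 < inv(e7)=13

after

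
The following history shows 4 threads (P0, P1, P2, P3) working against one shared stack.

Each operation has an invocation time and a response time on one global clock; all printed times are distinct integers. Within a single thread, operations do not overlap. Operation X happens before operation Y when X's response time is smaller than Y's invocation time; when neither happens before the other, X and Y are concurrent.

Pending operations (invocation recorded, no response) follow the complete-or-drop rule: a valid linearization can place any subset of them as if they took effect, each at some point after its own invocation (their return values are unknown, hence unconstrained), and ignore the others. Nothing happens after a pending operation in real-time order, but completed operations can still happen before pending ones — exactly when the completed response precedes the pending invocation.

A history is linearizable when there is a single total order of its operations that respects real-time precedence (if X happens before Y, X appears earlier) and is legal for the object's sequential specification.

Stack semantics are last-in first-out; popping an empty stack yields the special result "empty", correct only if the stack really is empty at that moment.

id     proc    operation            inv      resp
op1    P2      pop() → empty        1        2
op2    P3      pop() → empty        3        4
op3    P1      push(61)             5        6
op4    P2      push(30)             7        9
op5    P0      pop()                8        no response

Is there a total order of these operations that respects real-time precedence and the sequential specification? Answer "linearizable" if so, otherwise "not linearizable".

one valid linearization: op1, op2, op3, op4
step 1: op1 pop() → empty — stack <>
step 2: op2 pop() → empty — stack <>
step 3: op3 push(61) — stack <61>
step 4: op4 push(30) — stack <61,30>

linearizable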